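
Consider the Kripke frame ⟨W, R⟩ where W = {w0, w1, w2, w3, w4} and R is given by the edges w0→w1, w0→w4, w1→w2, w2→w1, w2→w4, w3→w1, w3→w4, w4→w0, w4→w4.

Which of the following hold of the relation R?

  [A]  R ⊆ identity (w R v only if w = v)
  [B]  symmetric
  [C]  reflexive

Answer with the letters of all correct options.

(A) not ⊆ identity: w0 R w1 with w0 ≠ w1.
(B) not symmetric: w0 R w1 but not w1 R w0.
(C) not reflexive: not w0 R w0.

none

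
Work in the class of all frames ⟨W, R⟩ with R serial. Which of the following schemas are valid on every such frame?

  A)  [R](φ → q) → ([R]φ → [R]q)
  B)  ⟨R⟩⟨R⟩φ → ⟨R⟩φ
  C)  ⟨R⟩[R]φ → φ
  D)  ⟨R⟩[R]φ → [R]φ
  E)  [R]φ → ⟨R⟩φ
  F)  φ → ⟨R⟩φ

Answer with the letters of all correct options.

(A) this is just K, valid on every normal frame.
(B) ⟨R⟩⟨R⟩φ → ⟨R⟩φ is the dual of axiom 4; it is valid on a frame exactly when R is transitive. Such an R need not be transitive, so not valid.
(C) ⟨R⟩[R]φ → φ is the dual of axiom B, which corresponds to symmetry. Such an R need not be symmetric — not valid.
(D) ⟨R⟩[R]φ → [R]φ is the dual of axiom 5, which corresponds to the euclidean property. Such an R need not be euclidean — not valid.
(E) [R]φ → ⟨R⟩φ is axiom D; it is valid on a frame exactly when R is serial. Every such R is serial, so valid.
(F) φ → ⟨R⟩φ is the dual of axiom T; it is valid on a frame exactly when R is reflexive. Such an R need not be reflexive, so not valid.

A, E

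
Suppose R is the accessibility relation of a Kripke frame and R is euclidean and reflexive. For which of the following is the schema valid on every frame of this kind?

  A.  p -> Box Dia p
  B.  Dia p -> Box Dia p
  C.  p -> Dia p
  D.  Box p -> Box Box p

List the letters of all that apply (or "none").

A, B, C, D

A reflexive euclidean relation is also symmetric (from wRw and wRv the euclidean condition gives vRw) and hence transitive; it is an equivalence relation.
(A) axiom B: valid iff R is symmetric. Every such R is symmetric — valid.
(B) Dia p -> Box Dia p is axiom 5, which corresponds to the euclidean property. Every such R is euclidean — valid.
(C) p -> Dia p is the dual of axiom T, which corresponds to reflexivity. Every such R is reflexive — valid.
(D) Box p -> Box Box p (axiom 4) characterises the transitive frames. Every such R is transitive — valid.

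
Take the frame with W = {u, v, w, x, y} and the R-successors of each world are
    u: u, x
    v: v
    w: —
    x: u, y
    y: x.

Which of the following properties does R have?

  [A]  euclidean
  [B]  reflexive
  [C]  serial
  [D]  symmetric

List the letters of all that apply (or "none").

(A) not euclidean: x R u and x R y but not u R y.
(B) not reflexive: not w R w.
(C) not serial: w has no R-successor.
(D) symmetric: every R-edge is matched by its reverse.

D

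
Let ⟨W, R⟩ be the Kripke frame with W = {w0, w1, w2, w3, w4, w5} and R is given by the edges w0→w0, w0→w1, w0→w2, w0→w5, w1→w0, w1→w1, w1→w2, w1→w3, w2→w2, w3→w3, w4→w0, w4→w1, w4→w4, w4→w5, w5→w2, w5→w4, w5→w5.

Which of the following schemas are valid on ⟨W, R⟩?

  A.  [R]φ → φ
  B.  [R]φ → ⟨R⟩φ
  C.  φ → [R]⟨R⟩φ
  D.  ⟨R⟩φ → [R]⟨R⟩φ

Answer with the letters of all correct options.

R is reflexive: each world relates to itself.
R is not symmetric: w0 R w2 but not w2 R w0.
R is not euclidean: w0 R w1 and w0 R w5 but not w1 R w5.
R is serial: every world has an R-successor.
(A) [R]φ → φ (axiom T) characterises the reflexive frames. R is reflexive — valid.
(B) [R]φ → ⟨R⟩φ is axiom D, which corresponds to seriality. R is serial — valid.
(C) φ → [R]⟨R⟩φ is axiom B; it is valid on a frame exactly when R is symmetric. R is not symmetric, so not valid.
(D) ⟨R⟩φ → [R]⟨R⟩φ (axiom 5) characterises the euclidean frames. R is not euclidean — not valid.

A, B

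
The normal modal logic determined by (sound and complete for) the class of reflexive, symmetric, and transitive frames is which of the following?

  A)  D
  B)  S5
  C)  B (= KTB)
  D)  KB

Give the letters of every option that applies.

B

(A) D is determined by the class of serial frames.
(B) S5 is determined by exactly this class.
(C) B (= KTB) is determined by the class of reflexive and symmetric frames.
(D) KB is determined by the class of symmetric frames.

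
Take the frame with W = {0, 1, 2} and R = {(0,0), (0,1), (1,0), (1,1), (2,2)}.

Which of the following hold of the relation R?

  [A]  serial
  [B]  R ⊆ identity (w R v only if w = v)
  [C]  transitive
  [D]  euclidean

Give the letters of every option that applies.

A, C, D

(A) serial: every world has an R-successor.
(B) not ⊆ identity: 0 R 1 with 0 ≠ 1.
(C) transitive: R is closed under composition.
(D) euclidean: any two R-successors of the same world are R-related.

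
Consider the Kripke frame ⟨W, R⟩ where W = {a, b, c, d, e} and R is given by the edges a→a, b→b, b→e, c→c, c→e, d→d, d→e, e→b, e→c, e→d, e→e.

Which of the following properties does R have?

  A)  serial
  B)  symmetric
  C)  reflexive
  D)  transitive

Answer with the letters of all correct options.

(A) serial: every world has an R-successor.
(B) symmetric: every R-edge is matched by its reverse.
(C) reflexive: each world relates to itself.
(D) not transitive: b R e and e R c but not b R c.

A, B, C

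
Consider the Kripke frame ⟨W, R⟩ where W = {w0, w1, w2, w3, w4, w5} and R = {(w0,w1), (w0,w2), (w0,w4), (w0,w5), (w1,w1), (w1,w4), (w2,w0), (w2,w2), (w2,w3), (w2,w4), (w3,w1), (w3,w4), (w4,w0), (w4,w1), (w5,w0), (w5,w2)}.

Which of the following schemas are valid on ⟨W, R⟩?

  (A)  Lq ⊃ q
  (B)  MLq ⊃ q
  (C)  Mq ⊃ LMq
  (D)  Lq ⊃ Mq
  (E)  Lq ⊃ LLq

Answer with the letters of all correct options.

D

R is not reflexive: not w0 R w0.
R is not symmetric: w0 R w1 but not w1 R w0.
R is not transitive: w0 R w2 and w2 R w0 but not w0 R w0.
R is not euclidean: w0 R w1 and w0 R w2 but not w1 R w2.
R is serial: every world has an R-successor.
(A) Lq ⊃ q is axiom T; it is valid on a frame exactly when R is reflexive. R is not reflexive, so not valid.
(B) MLq ⊃ q is the dual of axiom B; it is valid on a frame exactly when R is symmetric. R is not symmetric, so not valid.
(C) Mq ⊃ LMq is axiom 5; it is valid on a frame exactly when R is euclidean. R is not euclidean, so not valid.
(D) Lq ⊃ Mq is axiom D, which corresponds to seriality. R is serial — valid.
(E) Lq ⊃ LLq is axiom 4, which corresponds to transitivity. R is not transitive — not valid.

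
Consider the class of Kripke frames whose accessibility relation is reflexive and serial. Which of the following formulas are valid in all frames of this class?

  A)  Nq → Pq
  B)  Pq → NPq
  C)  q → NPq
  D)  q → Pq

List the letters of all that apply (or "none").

A, D

(A) Nq → Pq (axiom D) characterises the serial frames. Every such R is serial — valid.
(B) axiom 5: valid iff R is euclidean. Such an R need not be euclidean — not valid.
(C) q → NPq is axiom B; it is valid on a frame exactly when R is symmetric. Such an R need not be symmetric, so not valid.
(D) the dual of axiom T: valid iff R is reflexive. Every such R is reflexive — valid.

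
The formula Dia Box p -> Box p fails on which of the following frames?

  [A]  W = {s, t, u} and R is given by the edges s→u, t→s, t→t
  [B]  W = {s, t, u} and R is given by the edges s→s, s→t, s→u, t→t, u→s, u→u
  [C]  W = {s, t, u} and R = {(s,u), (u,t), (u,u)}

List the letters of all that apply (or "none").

The schema Dia Box p -> Box p is the dual of axiom 5; it is valid on a frame iff R is euclidean.
(A) R is not euclidean (t R s and t R t but not s R t), so the schema fails here.
(B) R is not euclidean (s R t and s R s but not t R s), so the schema fails here.
(C) R is not euclidean (u R t and u R u but not t R u), so the schema fails here.

A, B, C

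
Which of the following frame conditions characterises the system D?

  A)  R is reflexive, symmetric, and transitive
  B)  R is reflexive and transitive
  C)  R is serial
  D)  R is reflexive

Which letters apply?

C

(A) this class determines S5, not D.
(B) this class determines S4, not D.
(C) D is sound and complete for exactly this class.
(D) this class determines T (= KT), not D.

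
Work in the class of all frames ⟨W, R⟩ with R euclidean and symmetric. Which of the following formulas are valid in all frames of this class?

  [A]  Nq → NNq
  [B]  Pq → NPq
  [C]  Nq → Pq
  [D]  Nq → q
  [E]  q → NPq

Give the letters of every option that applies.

A, B, E

A symmetric euclidean relation is transitive (uRv and vRw give vRu by symmetry, then uRw by the euclidean condition, applied at v).
(A) axiom 4: valid iff R is transitive. Every such R is transitive — valid.
(B) Pq → NPq is axiom 5; it is valid on a frame exactly when R is euclidean. Every such R is euclidean, so valid.
(C) Nq → Pq (axiom D) characterises the serial frames. Such an R need not be serial — not valid.
(D) Nq → q is axiom T, which corresponds to reflexivity. Such an R need not be reflexive — not valid.
(E) q → NPq is axiom B; it is valid on a frame exactly when R is symmetric. Every such R is symmetric, so valid.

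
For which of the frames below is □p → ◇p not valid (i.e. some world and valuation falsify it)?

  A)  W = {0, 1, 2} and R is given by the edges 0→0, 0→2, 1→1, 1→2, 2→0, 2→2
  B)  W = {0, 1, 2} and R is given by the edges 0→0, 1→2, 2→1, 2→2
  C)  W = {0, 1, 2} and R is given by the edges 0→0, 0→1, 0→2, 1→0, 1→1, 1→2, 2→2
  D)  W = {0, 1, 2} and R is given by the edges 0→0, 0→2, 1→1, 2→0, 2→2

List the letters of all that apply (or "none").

The schema □p → ◇p is axiom D; it is valid on a frame iff R is serial.
(A) R is serial (every world has an R-successor), so the schema is valid here.
(B) R is serial (every world has an R-successor), so the schema is valid here.
(C) R is serial (every world has an R-successor), so the schema is valid here.
(D) R is serial (every world has an R-successor), so the schema is valid here.

none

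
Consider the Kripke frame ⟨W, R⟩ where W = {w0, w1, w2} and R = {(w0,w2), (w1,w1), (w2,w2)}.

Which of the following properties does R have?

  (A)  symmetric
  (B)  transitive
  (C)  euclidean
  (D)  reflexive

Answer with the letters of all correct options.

(A) not symmetric: w0 R w2 but not w2 R w0.
(B) transitive: R is closed under composition.
(C) euclidean: any two R-successors of the same world are R-related.
(D) not reflexive: not w0 R w0.

B, C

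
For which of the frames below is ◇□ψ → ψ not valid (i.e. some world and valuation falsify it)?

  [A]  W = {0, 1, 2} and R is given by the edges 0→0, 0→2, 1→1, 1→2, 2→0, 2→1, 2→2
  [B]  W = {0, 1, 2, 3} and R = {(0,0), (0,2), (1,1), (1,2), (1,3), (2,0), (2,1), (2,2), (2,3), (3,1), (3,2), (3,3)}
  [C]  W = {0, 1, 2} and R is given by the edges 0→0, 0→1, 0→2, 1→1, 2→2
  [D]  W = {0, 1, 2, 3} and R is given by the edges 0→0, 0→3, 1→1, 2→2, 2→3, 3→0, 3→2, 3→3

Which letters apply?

The schema ◇□ψ → ψ is the dual of axiom B; it is valid on a frame iff R is symmetric.
(A) R is symmetric (every R-edge is matched by its reverse), so the schema is valid here.
(B) R is symmetric (every R-edge is matched by its reverse), so the schema is valid here.
(C) R is not symmetric (0 R 1 but not 1 R 0), so the schema fails here.
(D) R is symmetric (every R-edge is matched by its reverse), so the schema is valid here.

C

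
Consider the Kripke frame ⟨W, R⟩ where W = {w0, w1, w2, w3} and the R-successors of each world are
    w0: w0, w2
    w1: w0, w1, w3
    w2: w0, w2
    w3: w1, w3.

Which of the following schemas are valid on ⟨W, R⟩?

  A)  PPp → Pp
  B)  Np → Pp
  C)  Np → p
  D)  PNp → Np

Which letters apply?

R is reflexive: each world relates to itself.
R is not transitive: w1 R w0 and w0 R w2 but not w1 R w2.
R is not euclidean: w1 R w0 and w1 R w1 but not w0 R w1.
R is serial: every world has an R-successor.
(A) PPp → Pp (the dual of axiom 4) characterises the transitive frames. R is not transitive — not valid.
(B) Np → Pp is axiom D, which corresponds to seriality. R is serial — valid.
(C) Np → p (axiom T) characterises the reflexive frames. R is reflexive — valid.
(D) PNp → Np is the dual of axiom 5, which corresponds to the euclidean property. R is not euclidean — not valid.

B, C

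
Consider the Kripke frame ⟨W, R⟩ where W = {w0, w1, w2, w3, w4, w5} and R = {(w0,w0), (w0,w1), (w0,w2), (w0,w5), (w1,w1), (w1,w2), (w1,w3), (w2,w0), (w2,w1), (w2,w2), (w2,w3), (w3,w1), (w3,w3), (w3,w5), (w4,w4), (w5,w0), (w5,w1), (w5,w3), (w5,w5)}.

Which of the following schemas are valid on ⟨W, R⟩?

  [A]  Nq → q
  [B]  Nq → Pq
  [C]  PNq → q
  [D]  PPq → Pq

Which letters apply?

R is reflexive: each world relates to itself.
R is not symmetric: w0 R w1 but not w1 R w0.
R is not transitive: w0 R w1 and w1 R w3 but not w0 R w3.
R is serial: every world has an R-successor.
(A) Nq → q (axiom T) characterises the reflexive frames. R is reflexive — valid.
(B) Nq → Pq (axiom D) characterises the serial frames. R is serial — valid.
(C) PNq → q (the dual of axiom B) characterises the symmetric frames. R is not symmetric — not valid.
(D) PPq → Pq is the dual of axiom 4; it is valid on a frame exactly when R is transitive. R is not transitive, so not valid.

A, B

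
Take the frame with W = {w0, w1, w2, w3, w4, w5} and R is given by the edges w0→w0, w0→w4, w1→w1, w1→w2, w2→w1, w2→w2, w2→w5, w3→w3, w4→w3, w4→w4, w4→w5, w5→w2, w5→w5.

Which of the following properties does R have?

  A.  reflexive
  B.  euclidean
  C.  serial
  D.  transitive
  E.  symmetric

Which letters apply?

(A) reflexive: each world relates to itself.
(B) not euclidean: w0 R w4 and w0 R w0 but not w4 R w0.
(C) serial: every world has an R-successor.
(D) not transitive: w0 R w4 and w4 R w3 but not w0 R w3.
(E) not symmetric: w0 R w4 but not w4 R w0.

A, C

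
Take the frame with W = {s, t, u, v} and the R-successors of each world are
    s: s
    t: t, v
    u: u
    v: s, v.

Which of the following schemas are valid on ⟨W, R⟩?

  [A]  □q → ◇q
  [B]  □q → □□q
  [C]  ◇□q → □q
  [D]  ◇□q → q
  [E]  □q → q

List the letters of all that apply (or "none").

A, E

R is reflexive: each world relates to itself.
R is not symmetric: t R v but not v R t.
R is not transitive: t R v and v R s but not t R s.
R is not euclidean: t R v and t R t but not v R t.
R is serial: every world has an R-successor.
(A) □q → ◇q (axiom D) characterises the serial frames. R is serial — valid.
(B) axiom 4: valid iff R is transitive. R is not transitive — not valid.
(C) ◇□q → □q is the dual of axiom 5; it is valid on a frame exactly when R is euclidean. R is not euclidean, so not valid.
(D) ◇□q → q is the dual of axiom B, which corresponds to symmetry. R is not symmetric — not valid.
(E) axiom T: valid iff R is reflexive. R is reflexive — valid.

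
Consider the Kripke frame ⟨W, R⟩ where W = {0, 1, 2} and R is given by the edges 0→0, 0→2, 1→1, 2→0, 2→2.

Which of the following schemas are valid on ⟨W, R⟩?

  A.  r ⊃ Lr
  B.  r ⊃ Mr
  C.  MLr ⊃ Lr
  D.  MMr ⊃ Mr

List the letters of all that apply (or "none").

B, C, D

R is reflexive: each world relates to itself.
R is transitive: R is closed under composition.
R is euclidean: any two R-successors of the same world are R-related.
R is not a subset of the identity: 0 R 2 with 0 ≠ 2.
(A) r ⊃ Lr is valid only on frames where every R-edge is a self-loop. Here R ⊄ identity — not valid.
(B) r ⊃ Mr (the dual of axiom T) characterises the reflexive frames. R is reflexive — valid.
(C) MLr ⊃ Lr is the dual of axiom 5; it is valid on a frame exactly when R is euclidean. R is euclidean, so valid.
(D) MMr ⊃ Mr (the dual of axiom 4) characterises the transitive frames. R is transitive — valid.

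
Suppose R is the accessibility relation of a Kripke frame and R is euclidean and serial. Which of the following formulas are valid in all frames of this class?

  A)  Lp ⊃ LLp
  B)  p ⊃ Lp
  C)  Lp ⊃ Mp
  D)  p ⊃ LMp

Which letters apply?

C

(A) Lp ⊃ LLp (axiom 4) characterises the transitive frames. Such an R need not be transitive — not valid.
(B) p ⊃ Lp (equivalent to ◇p→p) corresponds to R being a subset of the identity. Such an R need not be a subset of the identity, so not valid.
(C) axiom D: valid iff R is serial. Every such R is serial — valid.
(D) p ⊃ LMp (axiom B) characterises the symmetric frames. Such an R need not be symmetric — not valid.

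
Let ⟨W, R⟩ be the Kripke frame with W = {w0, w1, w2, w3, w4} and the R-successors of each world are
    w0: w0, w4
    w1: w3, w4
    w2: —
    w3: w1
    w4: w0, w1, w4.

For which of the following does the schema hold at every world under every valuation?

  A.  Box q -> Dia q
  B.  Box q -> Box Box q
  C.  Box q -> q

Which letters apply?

R is not reflexive: not w1 R w1.
R is not transitive: w0 R w4 and w4 R w1 but not w0 R w1.
R is not serial: w2 has no R-successor.
(A) Box q -> Dia q is axiom D, which corresponds to seriality. R is not serial — not valid.
(B) Box q -> Box Box q is axiom 4; it is valid on a frame exactly when R is transitive. R is not transitive, so not valid.
(C) Box q -> q is axiom T; it is valid on a frame exactly when R is reflexive. R is not reflexive, so not valid.

none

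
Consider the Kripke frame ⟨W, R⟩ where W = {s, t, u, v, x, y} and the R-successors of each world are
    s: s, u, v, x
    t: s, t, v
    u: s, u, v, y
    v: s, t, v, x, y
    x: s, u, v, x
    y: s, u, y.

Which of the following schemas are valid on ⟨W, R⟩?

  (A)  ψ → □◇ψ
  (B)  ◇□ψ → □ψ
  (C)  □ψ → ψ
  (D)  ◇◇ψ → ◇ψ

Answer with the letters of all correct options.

R is reflexive: each world relates to itself.
R is not symmetric: t R s but not s R t.
R is not transitive: s R u and u R y but not s R y.
R is not euclidean: s R u and s R x but not u R x.
(A) ψ → □◇ψ (axiom B) characterises the symmetric frames. R is not symmetric — not valid.
(B) ◇□ψ → □ψ is the dual of axiom 5, which corresponds to the euclidean property. R is not euclidean — not valid.
(C) □ψ → ψ is axiom T, which corresponds to reflexivity. R is reflexive — valid.
(D) ◇◇ψ → ◇ψ (the dual of axiom 4) characterises the transitive frames. R is not transitive — not valid.

C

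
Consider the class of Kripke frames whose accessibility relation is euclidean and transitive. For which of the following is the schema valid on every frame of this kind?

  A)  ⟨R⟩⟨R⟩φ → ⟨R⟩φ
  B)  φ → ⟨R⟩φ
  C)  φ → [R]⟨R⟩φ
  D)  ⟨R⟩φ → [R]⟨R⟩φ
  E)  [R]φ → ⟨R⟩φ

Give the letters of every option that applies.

(A) ⟨R⟩⟨R⟩φ → ⟨R⟩φ is the dual of axiom 4; it is valid on a frame exactly when R is transitive. Every such R is transitive, so valid.
(B) the dual of axiom T: valid iff R is reflexive. Such an R need not be reflexive — not valid.
(C) axiom B: valid iff R is symmetric. Such an R need not be symmetric — not valid.
(D) ⟨R⟩φ → [R]⟨R⟩φ is axiom 5; it is valid on a frame exactly when R is euclidean. Every such R is euclidean, so valid.
(E) [R]φ → ⟨R⟩φ (axiom D) characterises the serial frames. Such an R need not be serial — not valid.

A, D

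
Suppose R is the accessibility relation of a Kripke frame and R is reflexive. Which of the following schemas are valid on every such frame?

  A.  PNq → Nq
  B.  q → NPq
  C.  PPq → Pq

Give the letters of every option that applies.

none

A reflexive relation is serial.
(A) PNq → Nq is the dual of axiom 5; it is valid on a frame exactly when R is euclidean. Such an R need not be euclidean, so not valid.
(B) q → NPq is axiom B; it is valid on a frame exactly when R is symmetric. Such an R need not be symmetric, so not valid.
(C) PPq → Pq is the dual of axiom 4, which corresponds to transitivity. Such an R need not be transitive — not valid.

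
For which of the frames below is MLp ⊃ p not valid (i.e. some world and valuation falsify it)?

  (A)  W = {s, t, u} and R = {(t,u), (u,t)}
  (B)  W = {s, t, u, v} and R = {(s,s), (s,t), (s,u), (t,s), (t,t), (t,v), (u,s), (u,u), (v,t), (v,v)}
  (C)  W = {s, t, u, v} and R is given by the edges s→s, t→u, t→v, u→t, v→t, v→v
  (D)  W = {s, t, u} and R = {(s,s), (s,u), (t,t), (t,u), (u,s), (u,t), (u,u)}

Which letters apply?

none

The schema MLp ⊃ p is the dual of axiom B; it is valid on a frame iff R is symmetric.
(A) R is symmetric (every R-edge is matched by its reverse), so the schema is valid here.
(B) R is symmetric (every R-edge is matched by its reverse), so the schema is valid here.
(C) R is symmetric (every R-edge is matched by its reverse), so the schema is valid here.
(D) R is symmetric (every R-edge is matched by its reverse), so the schema is valid here.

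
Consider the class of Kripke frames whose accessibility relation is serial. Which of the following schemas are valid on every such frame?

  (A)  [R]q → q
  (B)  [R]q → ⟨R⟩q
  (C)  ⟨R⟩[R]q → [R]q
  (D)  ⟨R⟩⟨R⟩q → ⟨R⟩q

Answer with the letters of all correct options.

B

(A) [R]q → q is axiom T, which corresponds to reflexivity. Such an R need not be reflexive — not valid.
(B) axiom D: valid iff R is serial. Every such R is serial — valid.
(C) ⟨R⟩[R]q → [R]q is the dual of axiom 5; it is valid on a frame exactly when R is euclidean. Such an R need not be euclidean, so not valid.
(D) the dual of axiom 4: valid iff R is transitive. Such an R need not be transitive — not valid.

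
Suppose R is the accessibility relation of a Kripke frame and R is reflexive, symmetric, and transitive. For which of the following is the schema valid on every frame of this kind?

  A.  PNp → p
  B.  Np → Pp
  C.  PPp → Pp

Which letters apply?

A, B, C

A relation that is reflexive, symmetric, and transitive is also euclidean and serial.
(A) the dual of axiom B: valid iff R is symmetric. Every such R is symmetric — valid.
(B) Np → Pp is axiom D; it is valid on a frame exactly when R is serial. Every such R is serial, so valid.
(C) PPp → Pp (the dual of axiom 4) characterises the transitive frames. Every such R is transitive — valid.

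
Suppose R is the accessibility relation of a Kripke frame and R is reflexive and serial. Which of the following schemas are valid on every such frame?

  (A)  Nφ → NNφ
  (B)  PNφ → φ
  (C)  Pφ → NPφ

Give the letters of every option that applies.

(A) Nφ → NNφ is axiom 4, which corresponds to transitivity. Such an R need not be transitive — not valid.
(B) PNφ → φ (the dual of axiom B) characterises the symmetric frames. Such an R need not be symmetric — not valid.
(C) axiom 5: valid iff R is euclidean. Such an R need not be euclidean — not valid.

none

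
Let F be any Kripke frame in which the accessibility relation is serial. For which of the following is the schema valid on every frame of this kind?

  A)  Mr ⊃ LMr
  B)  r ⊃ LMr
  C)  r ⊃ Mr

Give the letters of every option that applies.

none

(A) Mr ⊃ LMr is axiom 5; it is valid on a frame exactly when R is euclidean. Such an R need not be euclidean, so not valid.
(B) axiom B: valid iff R is symmetric. Such an R need not be symmetric — not valid.
(C) r ⊃ Mr (the dual of axiom T) characterises the reflexive frames. Such an R need not be reflexive — not valid.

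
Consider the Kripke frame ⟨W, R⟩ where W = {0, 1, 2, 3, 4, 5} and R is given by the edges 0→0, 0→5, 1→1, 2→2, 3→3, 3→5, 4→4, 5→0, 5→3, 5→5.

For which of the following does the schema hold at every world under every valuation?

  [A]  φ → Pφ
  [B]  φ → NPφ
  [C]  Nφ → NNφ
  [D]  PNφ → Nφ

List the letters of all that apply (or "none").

A, B

R is reflexive: each world relates to itself.
R is symmetric: every R-edge is matched by its reverse.
R is not transitive: 0 R 5 and 5 R 3 but not 0 R 3.
R is not euclidean: 5 R 0 and 5 R 3 but not 0 R 3.
(A) φ → Pφ (the dual of axiom T) characterises the reflexive frames. R is reflexive — valid.
(B) φ → NPφ is axiom B, which corresponds to symmetry. R is symmetric — valid.
(C) Nφ → NNφ is axiom 4, which corresponds to transitivity. R is not transitive — not valid.
(D) PNφ → Nφ (the dual of axiom 5) characterises the euclidean frames. R is not euclidean — not valid.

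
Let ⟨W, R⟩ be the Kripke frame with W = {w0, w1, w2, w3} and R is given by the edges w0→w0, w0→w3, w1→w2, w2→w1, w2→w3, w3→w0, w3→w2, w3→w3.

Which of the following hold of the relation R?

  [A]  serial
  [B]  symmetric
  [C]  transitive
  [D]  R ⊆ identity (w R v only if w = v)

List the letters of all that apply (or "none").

A, B

(A) serial: every world has an R-successor.
(B) symmetric: every R-edge is matched by its reverse.
(C) not transitive: w0 R w3 and w3 R w2 but not w0 R w2.
(D) not ⊆ identity: w0 R w3 with w0 ≠ w3.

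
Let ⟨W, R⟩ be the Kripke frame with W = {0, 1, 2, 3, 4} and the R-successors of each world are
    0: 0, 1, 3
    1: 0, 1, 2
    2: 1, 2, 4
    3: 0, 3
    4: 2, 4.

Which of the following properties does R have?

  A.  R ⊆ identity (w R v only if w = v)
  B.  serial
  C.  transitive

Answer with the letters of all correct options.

(A) not ⊆ identity: 0 R 1 with 0 ≠ 1.
(B) serial: every world has an R-successor.
(C) not transitive: 0 R 1 and 1 R 2 but not 0 R 2.

B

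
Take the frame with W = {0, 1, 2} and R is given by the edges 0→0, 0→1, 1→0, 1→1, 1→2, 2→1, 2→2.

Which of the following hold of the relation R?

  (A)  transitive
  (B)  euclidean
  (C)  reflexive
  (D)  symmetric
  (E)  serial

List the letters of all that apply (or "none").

(A) not transitive: 0 R 1 and 1 R 2 but not 0 R 2.
(B) not euclidean: 1 R 0 and 1 R 2 but not 0 R 2.
(C) reflexive: each world relates to itself.
(D) symmetric: every R-edge is matched by its reverse.
(E) serial: every world has an R-successor.

C, D, E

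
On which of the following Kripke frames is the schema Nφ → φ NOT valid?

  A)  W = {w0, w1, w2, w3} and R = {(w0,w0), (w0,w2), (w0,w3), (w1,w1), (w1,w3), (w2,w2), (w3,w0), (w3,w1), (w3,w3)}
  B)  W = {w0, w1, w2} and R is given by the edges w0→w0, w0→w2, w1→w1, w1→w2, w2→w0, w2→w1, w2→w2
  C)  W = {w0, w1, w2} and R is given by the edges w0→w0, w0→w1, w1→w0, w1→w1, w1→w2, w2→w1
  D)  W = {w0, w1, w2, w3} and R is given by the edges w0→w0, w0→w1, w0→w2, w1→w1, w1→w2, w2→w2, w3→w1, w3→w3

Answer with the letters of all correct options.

The schema Nφ → φ is axiom T; it is valid on a frame iff R is reflexive.
(A) R is reflexive (each world relates to itself), so the schema is valid here.
(B) R is reflexive (each world relates to itself), so the schema is valid here.
(C) R is not reflexive (not w2 R w2), so the schema fails here.
(D) R is reflexive (each world relates to itself), so the schema is valid here.

C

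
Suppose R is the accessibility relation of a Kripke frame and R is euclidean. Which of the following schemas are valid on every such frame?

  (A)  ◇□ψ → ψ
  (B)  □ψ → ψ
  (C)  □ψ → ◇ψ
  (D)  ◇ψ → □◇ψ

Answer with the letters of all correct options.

D

(A) ◇□ψ → ψ is the dual of axiom B; it is valid on a frame exactly when R is symmetric. Such an R need not be symmetric, so not valid.
(B) □ψ → ψ is axiom T, which corresponds to reflexivity. Such an R need not be reflexive — not valid.
(C) □ψ → ◇ψ is axiom D; it is valid on a frame exactly when R is serial. Such an R need not be serial, so not valid.
(D) axiom 5: valid iff R is euclidean. Every such R is euclidean — valid.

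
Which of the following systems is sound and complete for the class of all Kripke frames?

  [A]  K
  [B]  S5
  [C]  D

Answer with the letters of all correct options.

A

(A) K is determined by exactly this class.
(B) S5 is determined by the class of reflexive, symmetric, and transitive frames.
(C) D is determined by the class of serial frames.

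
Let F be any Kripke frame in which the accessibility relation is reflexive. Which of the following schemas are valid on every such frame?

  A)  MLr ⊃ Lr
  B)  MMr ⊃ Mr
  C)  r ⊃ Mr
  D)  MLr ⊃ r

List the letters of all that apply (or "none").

C

A reflexive relation is serial.
(A) the dual of axiom 5: valid iff R is euclidean. Such an R need not be euclidean — not valid.
(B) MMr ⊃ Mr (the dual of axiom 4) characterises the transitive frames. Such an R need not be transitive — not valid.
(C) r ⊃ Mr (the dual of axiom T) characterises the reflexive frames. Every such R is reflexive — valid.
(D) the dual of axiom B: valid iff R is symmetric. Such an R need not be symmetric — not valid.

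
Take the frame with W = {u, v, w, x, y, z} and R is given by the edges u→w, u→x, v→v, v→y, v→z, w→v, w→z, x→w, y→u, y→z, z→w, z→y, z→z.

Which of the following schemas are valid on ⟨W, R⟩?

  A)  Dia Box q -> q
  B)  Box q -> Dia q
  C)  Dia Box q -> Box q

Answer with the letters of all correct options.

B

R is not symmetric: u R w but not w R u.
R is not euclidean: u R w and u R x but not w R x.
R is serial: every world has an R-successor.
(A) the dual of axiom B: valid iff R is symmetric. R is not symmetric — not valid.
(B) axiom D: valid iff R is serial. R is serial — valid.
(C) Dia Box q -> Box q is the dual of axiom 5, which corresponds to the euclidean property. R is not euclidean — not valid.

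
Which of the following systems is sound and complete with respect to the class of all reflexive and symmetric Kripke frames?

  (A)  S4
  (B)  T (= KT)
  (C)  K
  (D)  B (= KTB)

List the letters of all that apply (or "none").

(A) S4 is determined by the class of reflexive and transitive frames.
(B) T (= KT) is determined by the class of reflexive frames.
(C) K is determined by the class of arbitrary frames.
(D) B (= KTB) is determined by exactly this class.

D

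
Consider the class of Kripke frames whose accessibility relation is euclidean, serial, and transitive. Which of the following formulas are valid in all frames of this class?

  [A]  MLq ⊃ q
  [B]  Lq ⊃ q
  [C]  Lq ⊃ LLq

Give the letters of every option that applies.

C

(A) MLq ⊃ q (the dual of axiom B) characterises the symmetric frames. Such an R need not be symmetric — not valid.
(B) Lq ⊃ q is axiom T, which corresponds to reflexivity. Such an R need not be reflexive — not valid.
(C) Lq ⊃ LLq (axiom 4) characterises the transitive frames. Every such R is transitive — valid.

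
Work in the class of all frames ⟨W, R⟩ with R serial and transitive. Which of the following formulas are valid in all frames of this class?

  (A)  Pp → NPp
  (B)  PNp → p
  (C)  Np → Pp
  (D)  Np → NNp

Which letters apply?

C, D

(A) Pp → NPp is axiom 5; it is valid on a frame exactly when R is euclidean. Such an R need not be euclidean, so not valid.
(B) PNp → p is the dual of axiom B, which corresponds to symmetry. Such an R need not be symmetric — not valid.
(C) Np → Pp is axiom D; it is valid on a frame exactly when R is serial. Every such R is serial, so valid.
(D) Np → NNp is axiom 4, which corresponds to transitivity. Every such R is transitive — valid.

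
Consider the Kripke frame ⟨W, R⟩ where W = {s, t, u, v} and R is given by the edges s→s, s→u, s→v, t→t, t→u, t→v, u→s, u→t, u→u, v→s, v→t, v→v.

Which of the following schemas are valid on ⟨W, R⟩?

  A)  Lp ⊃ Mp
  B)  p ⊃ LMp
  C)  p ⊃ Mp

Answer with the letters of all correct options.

R is reflexive: each world relates to itself.
R is symmetric: every R-edge is matched by its reverse.
R is serial: every world has an R-successor.
(A) Lp ⊃ Mp (axiom D) characterises the serial frames. R is serial — valid.
(B) axiom B: valid iff R is symmetric. R is symmetric — valid.
(C) the dual of axiom T: valid iff R is reflexive. R is reflexive — valid.

A, B, C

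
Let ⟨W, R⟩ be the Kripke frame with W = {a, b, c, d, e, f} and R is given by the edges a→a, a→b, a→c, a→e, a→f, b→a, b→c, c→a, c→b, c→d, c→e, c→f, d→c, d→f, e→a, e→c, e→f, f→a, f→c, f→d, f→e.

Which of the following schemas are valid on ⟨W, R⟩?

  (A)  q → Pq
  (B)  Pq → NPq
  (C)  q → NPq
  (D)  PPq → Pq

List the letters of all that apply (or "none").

R is not reflexive: not b R b.
R is symmetric: every R-edge is matched by its reverse.
R is not transitive: a R c and c R d but not a R d.
R is not euclidean: a R b and a R e but not b R e.
(A) q → Pq is the dual of axiom T; it is valid on a frame exactly when R is reflexive. R is not reflexive, so not valid.
(B) Pq → NPq (axiom 5) characterises the euclidean frames. R is not euclidean — not valid.
(C) q → NPq is axiom B, which corresponds to symmetry. R is symmetric — valid.
(D) PPq → Pq (the dual of axiom 4) characterises the transitive frames. R is not transitive — not valid.

C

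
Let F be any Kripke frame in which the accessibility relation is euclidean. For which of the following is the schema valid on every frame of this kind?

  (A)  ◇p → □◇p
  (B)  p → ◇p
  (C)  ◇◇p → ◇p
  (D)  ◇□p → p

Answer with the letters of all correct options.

A

(A) axiom 5: valid iff R is euclidean. Every such R is euclidean — valid.
(B) p → ◇p (the dual of axiom T) characterises the reflexive frames. Such an R need not be reflexive — not valid.
(C) ◇◇p → ◇p (the dual of axiom 4) characterises the transitive frames. Such an R need not be transitive — not valid.
(D) the dual of axiom B: valid iff R is symmetric. Such an R need not be symmetric — not valid.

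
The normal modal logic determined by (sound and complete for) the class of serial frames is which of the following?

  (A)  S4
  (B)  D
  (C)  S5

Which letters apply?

B

(A) S4 is determined by the class of reflexive and transitive frames.
(B) D is determined by exactly this class.
(C) S5 is determined by the class of reflexive, symmetric, and transitive frames.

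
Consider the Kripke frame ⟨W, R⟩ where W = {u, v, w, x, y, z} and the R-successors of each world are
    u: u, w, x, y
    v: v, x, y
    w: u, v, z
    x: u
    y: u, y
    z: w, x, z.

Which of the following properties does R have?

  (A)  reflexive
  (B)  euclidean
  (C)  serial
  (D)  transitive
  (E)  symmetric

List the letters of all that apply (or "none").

(A) not reflexive: not w R w.
(B) not euclidean: u R w and u R x but not w R x.
(C) serial: every world has an R-successor.
(D) not transitive: u R w and w R v but not u R v.
(E) not symmetric: v R x but not x R v.

C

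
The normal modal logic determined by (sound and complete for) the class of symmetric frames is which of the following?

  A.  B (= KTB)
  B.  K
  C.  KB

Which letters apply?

C

(A) B (= KTB) is determined by the class of reflexive and symmetric frames.
(B) K is determined by the class of arbitrary frames.
(C) KB is determined by exactly this class.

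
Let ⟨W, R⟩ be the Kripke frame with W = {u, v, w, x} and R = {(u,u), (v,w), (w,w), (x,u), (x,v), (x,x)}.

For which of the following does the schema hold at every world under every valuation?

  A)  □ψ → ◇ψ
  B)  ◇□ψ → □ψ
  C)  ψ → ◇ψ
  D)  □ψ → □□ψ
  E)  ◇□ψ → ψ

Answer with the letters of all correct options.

R is not reflexive: not v R v.
R is not symmetric: v R w but not w R v.
R is not transitive: x R v and v R w but not x R w.
R is not euclidean: x R u and x R v but not u R v.
R is serial: every world has an R-successor.
(A) □ψ → ◇ψ is axiom D, which corresponds to seriality. R is serial — valid.
(B) the dual of axiom 5: valid iff R is euclidean. R is not euclidean — not valid.
(C) ψ → ◇ψ is the dual of axiom T; it is valid on a frame exactly when R is reflexive. R is not reflexive, so not valid.
(D) axiom 4: valid iff R is transitive. R is not transitive — not valid.
(E) ◇□ψ → ψ is the dual of axiom B; it is valid on a frame exactly when R is symmetric. R is not symmetric, so not valid.

A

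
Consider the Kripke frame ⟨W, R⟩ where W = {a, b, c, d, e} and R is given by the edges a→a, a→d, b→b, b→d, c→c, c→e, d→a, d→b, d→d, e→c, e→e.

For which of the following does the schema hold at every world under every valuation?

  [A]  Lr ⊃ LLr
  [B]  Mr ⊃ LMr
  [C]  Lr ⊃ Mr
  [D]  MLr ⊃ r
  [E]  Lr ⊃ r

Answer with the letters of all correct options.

C, D, E

R is reflexive: each world relates to itself.
R is symmetric: every R-edge is matched by its reverse.
R is not transitive: a R d and d R b but not a R b.
R is not euclidean: d R a and d R b but not a R b.
R is serial: every world has an R-successor.
(A) Lr ⊃ LLr (axiom 4) characterises the transitive frames. R is not transitive — not valid.
(B) Mr ⊃ LMr is axiom 5; it is valid on a frame exactly when R is euclidean. R is not euclidean, so not valid.
(C) Lr ⊃ Mr (axiom D) characterises the serial frames. R is serial — valid.
(D) the dual of axiom B: valid iff R is symmetric. R is symmetric — valid.
(E) Lr ⊃ r is axiom T; it is valid on a frame exactly when R is reflexive. R is reflexive, so valid.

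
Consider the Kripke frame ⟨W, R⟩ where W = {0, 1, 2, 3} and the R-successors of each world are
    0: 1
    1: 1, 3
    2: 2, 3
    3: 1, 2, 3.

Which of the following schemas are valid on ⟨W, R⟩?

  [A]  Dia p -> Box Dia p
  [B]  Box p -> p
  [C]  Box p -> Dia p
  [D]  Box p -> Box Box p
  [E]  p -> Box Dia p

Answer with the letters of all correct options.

C

R is not reflexive: not 0 R 0.
R is not symmetric: 0 R 1 but not 1 R 0.
R is not transitive: 0 R 1 and 1 R 3 but not 0 R 3.
R is not euclidean: 3 R 1 and 3 R 2 but not 1 R 2.
R is serial: every world has an R-successor.
(A) Dia p -> Box Dia p is axiom 5, which corresponds to the euclidean property. R is not euclidean — not valid.
(B) Box p -> p is axiom T; it is valid on a frame exactly when R is reflexive. R is not reflexive, so not valid.
(C) Box p -> Dia p is axiom D; it is valid on a frame exactly when R is serial. R is serial, so valid.
(D) Box p -> Box Box p is axiom 4; it is valid on a frame exactly when R is transitive. R is not transitive, so not valid.
(E) axiom B: valid iff R is symmetric. R is not symmetric — not valid.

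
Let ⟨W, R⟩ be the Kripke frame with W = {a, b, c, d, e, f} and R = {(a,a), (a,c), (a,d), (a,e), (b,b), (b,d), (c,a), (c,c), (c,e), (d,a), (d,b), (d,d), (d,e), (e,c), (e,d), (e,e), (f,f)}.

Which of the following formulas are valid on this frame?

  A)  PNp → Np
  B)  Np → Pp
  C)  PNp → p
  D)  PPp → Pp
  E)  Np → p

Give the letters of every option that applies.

R is reflexive: each world relates to itself.
R is not symmetric: a R e but not e R a.
R is not transitive: a R d and d R b but not a R b.
R is not euclidean: a R c and a R d but not c R d.
R is serial: every world has an R-successor.
(A) PNp → Np (the dual of axiom 5) characterises the euclidean frames. R is not euclidean — not valid.
(B) Np → Pp is axiom D, which corresponds to seriality. R is serial — valid.
(C) PNp → p is the dual of axiom B, which corresponds to symmetry. R is not symmetric — not valid.
(D) PPp → Pp (the dual of axiom 4) characterises the transitive frames. R is not transitive — not valid.
(E) axiom T: valid iff R is reflexive. R is reflexive — valid.

B, E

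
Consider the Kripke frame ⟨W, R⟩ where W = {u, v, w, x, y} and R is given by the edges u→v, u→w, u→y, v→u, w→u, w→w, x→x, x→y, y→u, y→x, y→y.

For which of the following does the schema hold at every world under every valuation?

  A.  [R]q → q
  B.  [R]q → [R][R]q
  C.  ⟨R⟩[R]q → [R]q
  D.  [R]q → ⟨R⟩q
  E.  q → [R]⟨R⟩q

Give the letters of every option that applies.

R is not reflexive: not u R u.
R is symmetric: every R-edge is matched by its reverse.
R is not transitive: u R v and v R u but not u R u.
R is not euclidean: u R v and u R w but not v R w.
R is serial: every world has an R-successor.
(A) [R]q → q (axiom T) characterises the reflexive frames. R is not reflexive — not valid.
(B) [R]q → [R][R]q is axiom 4; it is valid on a frame exactly when R is transitive. R is not transitive, so not valid.
(C) ⟨R⟩[R]q → [R]q is the dual of axiom 5; it is valid on a frame exactly when R is euclidean. R is not euclidean, so not valid.
(D) axiom D: valid iff R is serial. R is serial — valid.
(E) q → [R]⟨R⟩q is axiom B; it is valid on a frame exactly when R is symmetric. R is symmetric, so valid.

D, E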